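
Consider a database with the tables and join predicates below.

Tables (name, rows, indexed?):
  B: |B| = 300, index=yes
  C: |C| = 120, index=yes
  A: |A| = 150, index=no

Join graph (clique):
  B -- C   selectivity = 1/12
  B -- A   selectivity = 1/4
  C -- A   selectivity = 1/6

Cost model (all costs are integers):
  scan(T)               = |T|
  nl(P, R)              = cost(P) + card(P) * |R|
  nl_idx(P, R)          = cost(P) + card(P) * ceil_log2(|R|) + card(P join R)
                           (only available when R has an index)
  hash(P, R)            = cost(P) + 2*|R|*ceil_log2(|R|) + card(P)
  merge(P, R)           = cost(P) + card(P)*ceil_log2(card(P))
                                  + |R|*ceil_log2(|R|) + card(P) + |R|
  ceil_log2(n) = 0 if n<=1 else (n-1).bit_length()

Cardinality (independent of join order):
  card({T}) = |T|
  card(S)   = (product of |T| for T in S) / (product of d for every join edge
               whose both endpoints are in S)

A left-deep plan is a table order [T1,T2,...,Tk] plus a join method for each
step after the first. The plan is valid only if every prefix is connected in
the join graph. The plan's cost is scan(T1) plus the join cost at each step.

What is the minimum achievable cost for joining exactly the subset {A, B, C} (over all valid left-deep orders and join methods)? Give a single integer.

7680

Selinger DP over subsets of {A,B,C}:
  {B}: scan cost=300, card=300
  {C}: scan cost=120, card=120
  {A}: scan cost=150, card=150
  {BC}: card=3000; try (C,hash)→2280, (B,merge)→4080, (B,nl_idx)→4200, (C,merge)→4260, (C,nl_idx)→5400, (B,hash)→5640 …(+2); best=2280 via (C,hash)
  {AB}: card=11250; try (A,hash)→3000, (B,merge)→4500, (A,merge)→4650, (B,hash)→5700, (B,nl_idx)→12750, (B,nl)→45150 …(+1); best=3000 via (A,hash)
  {AC}: card=3000; try (C,hash)→1980, (A,merge)→2430, (C,merge)→2460, (A,hash)→2640, (C,nl_idx)→4200, (A,nl)→18120 …(+1); best=1980 via (C,hash)
  {ABC}: card=18750; try (A,hash)→7680, (B,hash)→10380, (C,hash)→15930, (A,merge)→42630, (B,merge)→43980, (B,nl_idx)→47730 …(+5); best=7680 via (A,hash)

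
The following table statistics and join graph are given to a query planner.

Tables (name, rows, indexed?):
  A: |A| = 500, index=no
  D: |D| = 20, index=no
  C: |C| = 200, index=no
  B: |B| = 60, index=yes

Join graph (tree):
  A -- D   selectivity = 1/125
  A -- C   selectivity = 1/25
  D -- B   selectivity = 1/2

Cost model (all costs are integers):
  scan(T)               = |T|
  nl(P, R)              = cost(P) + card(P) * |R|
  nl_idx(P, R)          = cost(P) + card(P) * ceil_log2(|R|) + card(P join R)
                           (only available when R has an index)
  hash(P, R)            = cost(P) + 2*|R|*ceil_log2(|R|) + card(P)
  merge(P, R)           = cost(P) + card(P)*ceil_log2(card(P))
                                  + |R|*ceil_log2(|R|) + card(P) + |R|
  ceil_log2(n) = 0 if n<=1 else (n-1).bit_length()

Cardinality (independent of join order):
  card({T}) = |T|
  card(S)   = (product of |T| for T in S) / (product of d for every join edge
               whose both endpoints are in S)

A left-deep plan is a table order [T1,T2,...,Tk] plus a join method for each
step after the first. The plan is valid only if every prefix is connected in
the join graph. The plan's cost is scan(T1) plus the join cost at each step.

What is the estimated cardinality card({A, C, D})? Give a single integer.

640

Tables in S: A(500), C(200), D(20)
Edges inside S: A-D(d=125), A-C(d=25)
numerator = 500 * 200 * 20 = 2000000
denominator = 125 * 25 = 3125
card(S) = 2000000 / 3125 = 640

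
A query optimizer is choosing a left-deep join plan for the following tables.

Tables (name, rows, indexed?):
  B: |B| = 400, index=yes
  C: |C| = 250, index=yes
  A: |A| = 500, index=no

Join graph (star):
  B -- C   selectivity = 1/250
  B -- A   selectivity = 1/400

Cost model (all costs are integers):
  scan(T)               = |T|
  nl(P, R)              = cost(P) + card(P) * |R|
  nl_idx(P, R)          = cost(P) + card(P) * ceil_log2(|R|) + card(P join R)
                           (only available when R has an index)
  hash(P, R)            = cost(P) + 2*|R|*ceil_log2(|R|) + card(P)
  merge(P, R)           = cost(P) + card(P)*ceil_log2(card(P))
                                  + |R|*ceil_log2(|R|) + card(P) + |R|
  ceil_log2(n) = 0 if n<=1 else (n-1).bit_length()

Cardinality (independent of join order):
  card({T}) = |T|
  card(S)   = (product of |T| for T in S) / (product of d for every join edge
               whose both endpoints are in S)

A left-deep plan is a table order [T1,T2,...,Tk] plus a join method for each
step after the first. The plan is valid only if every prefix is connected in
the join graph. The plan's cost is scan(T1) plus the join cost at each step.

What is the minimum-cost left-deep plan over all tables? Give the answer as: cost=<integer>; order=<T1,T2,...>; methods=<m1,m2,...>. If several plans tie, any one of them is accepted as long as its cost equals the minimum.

Selinger DP (subsets sized 1..n):
  {B}: scan cost=400, card=400
  {C}: scan cost=250, card=250
  {A}: scan cost=500, card=500
  {BC}: card=400; try (B,nl_idx)→2900, (C,nl_idx)→4000, (C,hash)→4800, (B,merge)→6500, (C,merge)→6650, (B,hash)→7700 …(+2); best=2900 via (B,nl_idx)
  {AB}: card=500; try (B,nl_idx)→5500, (B,hash)→8200, (A,merge)→9400, (B,merge)→9500, (A,hash)→9800, (A,nl)→200400 …(+1); best=5500 via (B,nl_idx)
  {ABC}: card=500; try (C,hash)→10000, (C,nl_idx)→10000, (A,merge)→11900, (A,hash)→12300, (C,merge)→12750, (C,nl)→130500 …(+1); best=10000 via (C,hash)

cost=10000; order=A,B,C; methods=nl_idx,hash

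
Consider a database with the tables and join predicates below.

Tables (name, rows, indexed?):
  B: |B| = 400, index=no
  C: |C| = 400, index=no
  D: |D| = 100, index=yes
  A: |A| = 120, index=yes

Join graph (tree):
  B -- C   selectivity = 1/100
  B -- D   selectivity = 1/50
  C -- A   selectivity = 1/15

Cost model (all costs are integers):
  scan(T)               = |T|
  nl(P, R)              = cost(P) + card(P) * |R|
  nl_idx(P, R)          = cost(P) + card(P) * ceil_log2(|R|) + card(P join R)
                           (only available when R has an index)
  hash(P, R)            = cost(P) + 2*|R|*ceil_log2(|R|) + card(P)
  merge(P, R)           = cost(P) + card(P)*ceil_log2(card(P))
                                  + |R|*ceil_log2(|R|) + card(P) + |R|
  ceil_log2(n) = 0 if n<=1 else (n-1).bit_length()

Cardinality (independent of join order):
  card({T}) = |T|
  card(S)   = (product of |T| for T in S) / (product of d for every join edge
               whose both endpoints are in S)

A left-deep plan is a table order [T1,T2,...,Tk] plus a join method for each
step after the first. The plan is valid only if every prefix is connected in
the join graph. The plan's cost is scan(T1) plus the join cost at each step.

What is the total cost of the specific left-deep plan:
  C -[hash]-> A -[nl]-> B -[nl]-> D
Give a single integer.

2562480

step 1: scan C: cost=400, card=400
step 2: join A via hash
    card(P join A) = 400*120/(15) = 3200
    cost = 400 + 2*120*7 + 400 = 2480
step 3: join B via nl
    card(P join B) = 3200*400/(100) = 12800
    cost = 2480 + 3200*400 = 1282480
step 4: join D via nl
    card(P join D) = 12800*100/(50) = 25600
    cost = 1282480 + 12800*100 = 2562480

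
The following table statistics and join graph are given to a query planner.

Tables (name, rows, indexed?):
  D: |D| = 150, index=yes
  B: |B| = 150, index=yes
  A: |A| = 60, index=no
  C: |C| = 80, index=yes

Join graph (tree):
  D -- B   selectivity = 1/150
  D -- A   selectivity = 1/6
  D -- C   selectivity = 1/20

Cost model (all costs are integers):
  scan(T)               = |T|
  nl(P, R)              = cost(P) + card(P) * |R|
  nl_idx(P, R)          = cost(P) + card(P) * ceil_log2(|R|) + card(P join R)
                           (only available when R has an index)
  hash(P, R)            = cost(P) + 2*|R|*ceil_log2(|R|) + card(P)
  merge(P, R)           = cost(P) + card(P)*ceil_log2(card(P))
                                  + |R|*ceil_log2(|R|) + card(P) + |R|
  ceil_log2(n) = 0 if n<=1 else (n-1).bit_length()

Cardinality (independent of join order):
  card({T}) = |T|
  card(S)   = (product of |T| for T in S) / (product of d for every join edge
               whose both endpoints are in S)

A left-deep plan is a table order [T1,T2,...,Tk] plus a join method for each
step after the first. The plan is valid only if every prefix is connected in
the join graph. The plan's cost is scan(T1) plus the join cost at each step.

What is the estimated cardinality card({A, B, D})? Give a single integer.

1500

Tables in S: A(60), B(150), D(150)
Edges inside S: D-B(d=150), D-A(d=6)
numerator = 60 * 150 * 150 = 1350000
denominator = 150 * 6 = 900
card(S) = 1350000 / 900 = 1500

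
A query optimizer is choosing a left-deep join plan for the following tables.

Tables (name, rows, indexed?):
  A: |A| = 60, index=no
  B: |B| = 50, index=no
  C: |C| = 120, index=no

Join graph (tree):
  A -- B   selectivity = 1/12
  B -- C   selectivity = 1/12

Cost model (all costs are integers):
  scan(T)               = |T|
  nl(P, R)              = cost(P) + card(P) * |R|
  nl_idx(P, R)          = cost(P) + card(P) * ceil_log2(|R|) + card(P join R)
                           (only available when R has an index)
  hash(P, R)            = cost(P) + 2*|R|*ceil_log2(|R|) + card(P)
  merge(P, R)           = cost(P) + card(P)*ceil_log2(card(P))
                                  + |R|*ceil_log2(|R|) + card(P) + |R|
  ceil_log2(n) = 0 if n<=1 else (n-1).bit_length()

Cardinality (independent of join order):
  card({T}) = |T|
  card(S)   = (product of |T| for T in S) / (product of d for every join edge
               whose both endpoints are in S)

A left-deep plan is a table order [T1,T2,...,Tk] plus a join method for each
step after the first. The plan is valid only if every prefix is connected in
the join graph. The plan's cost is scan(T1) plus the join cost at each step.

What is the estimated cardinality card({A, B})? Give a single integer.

Tables in S: A(60), B(50)
Edges inside S: A-B(d=12)
numerator = 60 * 50 = 3000
denominator = 12 = 12
card(S) = 3000 / 12 = 250

250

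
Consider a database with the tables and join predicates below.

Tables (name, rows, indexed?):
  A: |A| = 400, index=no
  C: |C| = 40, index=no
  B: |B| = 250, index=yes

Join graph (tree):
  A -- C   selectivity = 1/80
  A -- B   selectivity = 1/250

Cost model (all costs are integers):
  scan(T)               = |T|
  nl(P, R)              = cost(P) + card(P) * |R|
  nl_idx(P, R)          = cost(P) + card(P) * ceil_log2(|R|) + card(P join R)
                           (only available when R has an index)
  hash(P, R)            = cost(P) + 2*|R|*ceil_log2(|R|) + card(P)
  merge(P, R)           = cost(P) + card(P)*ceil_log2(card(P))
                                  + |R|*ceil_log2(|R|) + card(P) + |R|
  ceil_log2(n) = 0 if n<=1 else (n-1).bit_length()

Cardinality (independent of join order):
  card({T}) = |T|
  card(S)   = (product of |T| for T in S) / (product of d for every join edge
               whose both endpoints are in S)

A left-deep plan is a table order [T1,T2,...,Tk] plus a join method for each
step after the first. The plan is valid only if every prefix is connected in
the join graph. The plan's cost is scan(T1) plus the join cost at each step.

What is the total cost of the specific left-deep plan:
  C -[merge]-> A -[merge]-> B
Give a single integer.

8370

step 1: scan C: cost=40, card=40
step 2: join A via merge
    card(P join A) = 40*400/(80) = 200
    cost = 40 + 40*6 + 400*9 + 40 + 400 = 4320
step 3: join B via merge
    card(P join B) = 200*250/(250) = 200
    cost = 4320 + 200*8 + 250*8 + 200 + 250 = 8370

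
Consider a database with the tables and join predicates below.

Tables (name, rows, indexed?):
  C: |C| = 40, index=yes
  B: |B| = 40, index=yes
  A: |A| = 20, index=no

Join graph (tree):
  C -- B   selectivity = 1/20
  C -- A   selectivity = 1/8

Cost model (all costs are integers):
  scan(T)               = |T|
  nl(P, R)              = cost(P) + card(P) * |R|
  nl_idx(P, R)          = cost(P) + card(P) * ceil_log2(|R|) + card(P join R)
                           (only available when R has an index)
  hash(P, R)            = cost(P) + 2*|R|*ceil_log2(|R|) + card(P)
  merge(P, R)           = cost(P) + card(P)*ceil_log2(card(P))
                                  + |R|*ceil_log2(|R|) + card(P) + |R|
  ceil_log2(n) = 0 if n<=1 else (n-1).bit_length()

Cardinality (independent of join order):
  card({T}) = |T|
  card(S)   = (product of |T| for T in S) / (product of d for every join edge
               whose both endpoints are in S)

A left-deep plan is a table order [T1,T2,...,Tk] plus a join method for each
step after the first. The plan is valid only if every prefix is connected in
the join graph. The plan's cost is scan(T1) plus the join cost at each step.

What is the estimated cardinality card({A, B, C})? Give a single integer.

Tables in S: A(20), B(40), C(40)
Edges inside S: C-B(d=20), C-A(d=8)
numerator = 20 * 40 * 40 = 32000
denominator = 20 * 8 = 160
card(S) = 32000 / 160 = 200

200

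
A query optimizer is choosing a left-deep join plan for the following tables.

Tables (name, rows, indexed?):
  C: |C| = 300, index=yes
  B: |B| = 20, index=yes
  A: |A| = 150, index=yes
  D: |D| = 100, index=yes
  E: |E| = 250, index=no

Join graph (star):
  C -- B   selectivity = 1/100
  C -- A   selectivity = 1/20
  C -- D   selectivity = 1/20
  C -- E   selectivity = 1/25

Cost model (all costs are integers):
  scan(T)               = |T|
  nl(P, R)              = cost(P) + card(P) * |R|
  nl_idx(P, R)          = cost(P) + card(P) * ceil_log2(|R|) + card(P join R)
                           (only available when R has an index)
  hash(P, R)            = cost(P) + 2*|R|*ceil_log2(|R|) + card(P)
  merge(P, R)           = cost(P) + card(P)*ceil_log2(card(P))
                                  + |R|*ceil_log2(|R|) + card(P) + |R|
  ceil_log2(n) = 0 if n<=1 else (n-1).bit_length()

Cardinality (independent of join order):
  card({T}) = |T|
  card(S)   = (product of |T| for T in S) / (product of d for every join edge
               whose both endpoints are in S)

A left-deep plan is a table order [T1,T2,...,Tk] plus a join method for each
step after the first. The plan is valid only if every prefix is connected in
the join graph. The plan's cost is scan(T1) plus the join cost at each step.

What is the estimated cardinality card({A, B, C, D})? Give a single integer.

Tables in S: A(150), B(20), C(300), D(100)
Edges inside S: C-B(d=100), C-A(d=20), C-D(d=20)
numerator = 150 * 20 * 300 * 100 = 90000000
denominator = 100 * 20 * 20 = 40000
card(S) = 90000000 / 40000 = 2250

2250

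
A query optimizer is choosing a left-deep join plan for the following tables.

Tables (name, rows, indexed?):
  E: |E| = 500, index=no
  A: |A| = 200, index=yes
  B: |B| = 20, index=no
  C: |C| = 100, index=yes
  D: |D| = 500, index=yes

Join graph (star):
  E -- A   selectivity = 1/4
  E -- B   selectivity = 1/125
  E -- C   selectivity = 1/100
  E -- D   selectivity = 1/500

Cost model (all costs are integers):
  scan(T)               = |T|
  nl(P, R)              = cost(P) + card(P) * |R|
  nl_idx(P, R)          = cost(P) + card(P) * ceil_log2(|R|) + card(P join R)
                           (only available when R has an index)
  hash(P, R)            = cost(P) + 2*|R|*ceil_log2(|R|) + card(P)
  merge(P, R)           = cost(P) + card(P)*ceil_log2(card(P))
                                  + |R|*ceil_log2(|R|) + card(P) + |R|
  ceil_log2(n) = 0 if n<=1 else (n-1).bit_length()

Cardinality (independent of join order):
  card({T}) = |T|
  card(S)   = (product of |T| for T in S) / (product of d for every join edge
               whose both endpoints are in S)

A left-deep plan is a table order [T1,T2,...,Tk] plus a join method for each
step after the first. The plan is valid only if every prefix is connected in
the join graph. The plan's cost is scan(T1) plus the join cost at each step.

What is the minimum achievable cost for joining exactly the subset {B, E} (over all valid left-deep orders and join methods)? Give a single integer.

Selinger DP over subsets of {B,E}:
  {E}: scan cost=500, card=500
  {B}: scan cost=20, card=20
  {BE}: card=80; try (B,hash)→1200, (E,merge)→5140, (B,merge)→5620, (E,hash)→9040, (E,nl)→10020, (B,nl)→10500; best=1200 via (B,hash)

1200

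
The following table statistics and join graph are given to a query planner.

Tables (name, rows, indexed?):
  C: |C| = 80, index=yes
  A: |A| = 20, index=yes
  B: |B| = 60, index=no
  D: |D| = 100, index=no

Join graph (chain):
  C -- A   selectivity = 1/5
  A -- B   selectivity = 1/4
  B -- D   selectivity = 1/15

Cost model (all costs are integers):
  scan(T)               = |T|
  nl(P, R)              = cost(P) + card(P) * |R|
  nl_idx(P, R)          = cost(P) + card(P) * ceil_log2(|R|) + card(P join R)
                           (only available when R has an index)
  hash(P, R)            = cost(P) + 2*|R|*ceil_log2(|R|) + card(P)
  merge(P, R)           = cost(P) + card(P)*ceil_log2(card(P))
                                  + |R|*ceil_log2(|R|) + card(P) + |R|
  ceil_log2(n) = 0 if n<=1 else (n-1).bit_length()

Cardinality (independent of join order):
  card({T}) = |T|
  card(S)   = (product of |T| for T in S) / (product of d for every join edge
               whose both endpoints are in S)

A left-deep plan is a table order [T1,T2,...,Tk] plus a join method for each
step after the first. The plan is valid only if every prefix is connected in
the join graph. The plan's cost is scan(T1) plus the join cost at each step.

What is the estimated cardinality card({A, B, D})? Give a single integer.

2000

Tables in S: A(20), B(60), D(100)
Edges inside S: A-B(d=4), B-D(d=15)
numerator = 20 * 60 * 100 = 120000
denominator = 4 * 15 = 60
card(S) = 120000 / 60 = 2000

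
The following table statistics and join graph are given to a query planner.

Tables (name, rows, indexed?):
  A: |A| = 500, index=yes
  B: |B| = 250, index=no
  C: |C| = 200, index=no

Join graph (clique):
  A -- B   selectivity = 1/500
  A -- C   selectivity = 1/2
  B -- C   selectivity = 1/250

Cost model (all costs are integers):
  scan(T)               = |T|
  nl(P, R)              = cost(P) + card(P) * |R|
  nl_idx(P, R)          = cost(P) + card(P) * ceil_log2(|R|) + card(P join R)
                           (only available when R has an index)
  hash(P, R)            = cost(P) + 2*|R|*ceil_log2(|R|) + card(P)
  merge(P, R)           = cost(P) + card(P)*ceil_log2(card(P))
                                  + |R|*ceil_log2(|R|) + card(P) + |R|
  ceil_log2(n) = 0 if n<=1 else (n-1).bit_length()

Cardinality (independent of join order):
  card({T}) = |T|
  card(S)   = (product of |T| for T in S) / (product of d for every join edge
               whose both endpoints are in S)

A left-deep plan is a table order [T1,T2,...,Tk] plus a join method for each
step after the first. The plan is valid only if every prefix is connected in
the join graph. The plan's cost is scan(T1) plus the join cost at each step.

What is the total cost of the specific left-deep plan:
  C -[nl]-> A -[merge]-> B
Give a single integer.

952450

step 1: scan C: cost=200, card=200
step 2: join A via nl
    card(P join A) = 200*500/(2) = 50000
    cost = 200 + 200*500 = 100200
step 3: join B via merge
    card(P join B) = 50000*250/(500*250) = 100
    cost = 100200 + 50000*16 + 250*8 + 50000 + 250 = 952450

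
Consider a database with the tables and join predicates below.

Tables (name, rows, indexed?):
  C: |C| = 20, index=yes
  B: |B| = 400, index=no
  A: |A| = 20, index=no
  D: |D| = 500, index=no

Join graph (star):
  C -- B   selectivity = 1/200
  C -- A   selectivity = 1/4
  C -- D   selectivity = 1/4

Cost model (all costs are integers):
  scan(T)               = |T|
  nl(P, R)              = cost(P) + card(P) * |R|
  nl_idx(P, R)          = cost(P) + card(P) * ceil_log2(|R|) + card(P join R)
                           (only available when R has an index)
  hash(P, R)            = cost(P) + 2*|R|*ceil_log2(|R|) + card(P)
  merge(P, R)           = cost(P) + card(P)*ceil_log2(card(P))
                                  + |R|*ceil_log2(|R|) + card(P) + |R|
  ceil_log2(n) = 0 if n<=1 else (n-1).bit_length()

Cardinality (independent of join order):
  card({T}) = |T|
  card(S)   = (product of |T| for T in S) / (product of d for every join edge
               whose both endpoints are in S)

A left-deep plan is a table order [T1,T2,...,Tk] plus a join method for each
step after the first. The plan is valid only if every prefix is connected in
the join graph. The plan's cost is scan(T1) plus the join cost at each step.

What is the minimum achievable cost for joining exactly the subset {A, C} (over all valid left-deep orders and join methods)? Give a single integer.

220

Selinger DP over subsets of {A,C}:
  {C}: scan cost=20, card=20
  {A}: scan cost=20, card=20
  {AC}: card=100; try (C,nl_idx)→220, (C,hash)→240, (A,hash)→240, (C,merge)→260, (A,merge)→260, (C,nl)→420 …(+1); best=220 via (C,nl_idx)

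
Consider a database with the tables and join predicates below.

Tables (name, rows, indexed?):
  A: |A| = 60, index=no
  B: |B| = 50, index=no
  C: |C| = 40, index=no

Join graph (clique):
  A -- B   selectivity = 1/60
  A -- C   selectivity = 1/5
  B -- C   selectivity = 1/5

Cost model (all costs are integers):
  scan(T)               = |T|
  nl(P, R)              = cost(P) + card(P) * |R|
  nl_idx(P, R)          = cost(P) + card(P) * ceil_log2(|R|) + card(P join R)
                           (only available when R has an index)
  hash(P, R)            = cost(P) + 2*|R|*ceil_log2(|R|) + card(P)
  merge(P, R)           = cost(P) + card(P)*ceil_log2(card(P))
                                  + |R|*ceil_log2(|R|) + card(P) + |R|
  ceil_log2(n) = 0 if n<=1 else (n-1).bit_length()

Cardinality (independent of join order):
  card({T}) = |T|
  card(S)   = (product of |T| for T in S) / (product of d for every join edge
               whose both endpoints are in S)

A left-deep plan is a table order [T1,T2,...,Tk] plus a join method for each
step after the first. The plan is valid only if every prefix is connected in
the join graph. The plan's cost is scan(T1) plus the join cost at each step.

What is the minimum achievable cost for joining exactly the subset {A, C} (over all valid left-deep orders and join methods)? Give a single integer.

600

Selinger DP over subsets of {A,C}:
  {A}: scan cost=60, card=60
  {C}: scan cost=40, card=40
  {AC}: card=480; try (C,hash)→600, (A,merge)→740, (C,merge)→760, (A,hash)→800, (A,nl)→2440, (C,nl)→2460; best=600 via (C,hash)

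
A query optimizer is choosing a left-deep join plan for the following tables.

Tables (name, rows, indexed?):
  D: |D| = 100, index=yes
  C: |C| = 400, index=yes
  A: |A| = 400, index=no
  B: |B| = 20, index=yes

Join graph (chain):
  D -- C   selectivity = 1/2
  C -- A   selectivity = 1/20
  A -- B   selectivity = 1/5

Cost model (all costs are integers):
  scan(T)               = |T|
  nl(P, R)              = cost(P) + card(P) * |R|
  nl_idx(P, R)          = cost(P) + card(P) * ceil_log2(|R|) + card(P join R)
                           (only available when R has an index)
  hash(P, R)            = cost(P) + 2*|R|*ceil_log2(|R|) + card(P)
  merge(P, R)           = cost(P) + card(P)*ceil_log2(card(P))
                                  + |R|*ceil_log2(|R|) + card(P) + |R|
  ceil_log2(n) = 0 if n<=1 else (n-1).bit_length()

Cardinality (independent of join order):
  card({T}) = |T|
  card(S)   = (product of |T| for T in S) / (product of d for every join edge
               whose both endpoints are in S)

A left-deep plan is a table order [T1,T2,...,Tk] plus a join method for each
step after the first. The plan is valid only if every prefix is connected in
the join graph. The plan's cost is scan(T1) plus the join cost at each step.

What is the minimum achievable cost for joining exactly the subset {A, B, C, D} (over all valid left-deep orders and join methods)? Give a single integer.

43200

Selinger DP over subsets of {A,B,C,D}:
  {D}: scan cost=100, card=100
  {C}: scan cost=400, card=400
  {A}: scan cost=400, card=400
  {B}: scan cost=20, card=20
  {CD}: card=20000; try (D,hash)→2200, (C,merge)→4900, (D,merge)→5200, (C,hash)→7400, (C,nl_idx)→21000, (D,nl_idx)→23200 …(+2); best=2200 via (D,hash)
  {AC}: card=8000; try (C,hash)→8000, (A,hash)→8000, (C,merge)→8400, (A,merge)→8400, (C,nl_idx)→12000, (C,nl)→160400 …(+1); best=8000 via (C,hash)
  {AB}: card=1600; try (B,hash)→1000, (B,nl_idx)→4000, (A,merge)→4140, (B,merge)→4520, (A,hash)→7240, (A,nl)→8020 …(+1); best=1000 via (B,hash)
  {ACD}: card=400000; try (D,hash)→17400, (A,hash)→29400, (D,merge)→120800, (A,merge)→326200, (D,nl_idx)→464000, (D,nl)→808000 …(+1); best=17400 via (D,hash)
  {ABC}: card=32000; try (C,hash)→9800, (B,hash)→16200, (C,merge)→24200, (C,nl_idx)→47400, (B,nl_idx)→80000, (B,merge)→120120 …(+2); best=9800 via (C,hash)
  {ABCD}: card=1600000; try (D,hash)→43200, (B,hash)→417600, (D,merge)→522600, (D,nl_idx)→1833800, (D,nl)→3209800, (B,nl_idx)→3617400 …(+2); best=43200 via (D,hash)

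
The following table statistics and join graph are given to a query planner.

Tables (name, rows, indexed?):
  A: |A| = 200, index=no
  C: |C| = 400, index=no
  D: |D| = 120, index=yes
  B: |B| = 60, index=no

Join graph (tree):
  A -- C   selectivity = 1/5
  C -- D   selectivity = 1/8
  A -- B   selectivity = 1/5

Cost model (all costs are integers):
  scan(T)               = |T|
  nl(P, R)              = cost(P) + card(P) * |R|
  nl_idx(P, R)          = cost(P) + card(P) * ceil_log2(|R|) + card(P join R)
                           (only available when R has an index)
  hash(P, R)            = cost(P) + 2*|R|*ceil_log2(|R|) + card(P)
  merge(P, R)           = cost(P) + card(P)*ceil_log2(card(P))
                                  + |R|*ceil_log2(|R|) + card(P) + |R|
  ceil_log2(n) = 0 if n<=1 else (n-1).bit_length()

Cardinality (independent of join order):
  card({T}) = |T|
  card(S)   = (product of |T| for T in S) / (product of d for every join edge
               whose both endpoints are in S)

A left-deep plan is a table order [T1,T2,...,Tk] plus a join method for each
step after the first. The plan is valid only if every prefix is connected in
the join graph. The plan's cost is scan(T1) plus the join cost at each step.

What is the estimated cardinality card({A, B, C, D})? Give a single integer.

2880000

Tables in S: A(200), B(60), C(400), D(120)
Edges inside S: A-C(d=5), C-D(d=8), A-B(d=5)
numerator = 200 * 60 * 400 * 120 = 576000000
denominator = 5 * 8 * 5 = 200
card(S) = 576000000 / 200 = 2880000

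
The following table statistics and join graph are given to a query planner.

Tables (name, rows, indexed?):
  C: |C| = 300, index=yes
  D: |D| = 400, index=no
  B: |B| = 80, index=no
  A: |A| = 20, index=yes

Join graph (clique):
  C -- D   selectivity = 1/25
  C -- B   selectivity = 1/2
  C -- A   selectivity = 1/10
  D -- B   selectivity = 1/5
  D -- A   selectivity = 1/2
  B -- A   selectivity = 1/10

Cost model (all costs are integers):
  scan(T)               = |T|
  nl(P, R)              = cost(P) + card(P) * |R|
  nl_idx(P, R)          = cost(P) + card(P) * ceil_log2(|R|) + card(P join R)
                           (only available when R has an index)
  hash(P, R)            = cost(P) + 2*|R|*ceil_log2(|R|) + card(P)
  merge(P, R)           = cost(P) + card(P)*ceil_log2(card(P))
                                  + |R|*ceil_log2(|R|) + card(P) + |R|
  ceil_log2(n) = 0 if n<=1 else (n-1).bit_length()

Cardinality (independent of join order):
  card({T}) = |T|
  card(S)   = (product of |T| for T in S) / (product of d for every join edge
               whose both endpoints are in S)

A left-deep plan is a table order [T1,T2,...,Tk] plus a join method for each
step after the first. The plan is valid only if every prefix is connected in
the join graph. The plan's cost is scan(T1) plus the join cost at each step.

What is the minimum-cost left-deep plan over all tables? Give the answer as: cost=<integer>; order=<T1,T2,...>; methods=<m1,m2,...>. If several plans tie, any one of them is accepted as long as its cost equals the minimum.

cost=12120; order=A,C,B,D; methods=nl_idx,hash,hash

Selinger DP (subsets sized 1..n):
  {C}: scan cost=300, card=300
  {D}: scan cost=400, card=400
  {B}: scan cost=80, card=80
  {A}: scan cost=20, card=20
  {CD}: card=4800; try (C,hash)→6200, (D,merge)→7300, (C,merge)→7400, (D,hash)→7800, (C,nl_idx)→8800, (D,nl)→120300 …(+1); best=6200 via (C,hash)
  {BC}: card=12000; try (B,hash)→1720, (C,merge)→3720, (B,merge)→3940, (C,hash)→5560, (C,nl_idx)→12800, (C,nl)→24080 …(+1); best=1720 via (B,hash)
  {AC}: card=600; try (C,nl_idx)→800, (A,hash)→800, (A,nl_idx)→2400, (C,merge)→3140, (A,merge)→3420, (C,hash)→5440 …(+2); best=800 via (C,nl_idx)
  {BD}: card=6400; try (B,hash)→1920, (D,merge)→4720, (B,merge)→5040, (D,hash)→7360, (D,nl)→32080, (B,nl)→32400; best=1920 via (B,hash)
  {AD}: card=4000; try (A,hash)→1000, (D,merge)→4140, (A,merge)→4520, (A,nl_idx)→6400, (D,hash)→7240, (D,nl)→8020 …(+1); best=1000 via (A,hash)
  {AB}: card=160; try (A,hash)→360, (A,nl_idx)→640, (B,merge)→780, (A,merge)→840, (B,hash)→1160, (B,nl)→1620 …(+1); best=360 via (A,hash)
  {BCD}: card=38400; try (B,hash)→12120, (C,hash)→13720, (D,hash)→20920, (B,merge)→74040, (C,merge)→94520, (C,nl_idx)→97920 …(+4); best=12120 via (B,hash)
  {ACD}: card=4800; try (D,hash)→8600, (C,hash)→10400, (A,hash)→11200, (D,merge)→11400, (A,nl_idx)→35000, (C,nl_idx)→41800 …(+5); best=8600 via (D,hash)
  {ABC}: card=2400; try (B,hash)→2520, (C,nl_idx)→4200, (C,merge)→4800, (C,hash)→5920, (B,merge)→8040, (A,hash)→13920 …(+5); best=2520 via (B,hash)
  {ABD}: card=6400; try (D,merge)→5800, (B,hash)→6120, (D,hash)→7720, (A,hash)→8520, (A,nl_idx)→40320, (B,merge)→53640 …(+4); best=5800 via (D,merge)
  {ABCD}: card=3840; try (D,hash)→12120, (B,hash)→14520, (C,hash)→17600, (D,merge)→37720, (A,hash)→50720, (C,nl_idx)→67240 …(+8); best=12120 via (D,hash)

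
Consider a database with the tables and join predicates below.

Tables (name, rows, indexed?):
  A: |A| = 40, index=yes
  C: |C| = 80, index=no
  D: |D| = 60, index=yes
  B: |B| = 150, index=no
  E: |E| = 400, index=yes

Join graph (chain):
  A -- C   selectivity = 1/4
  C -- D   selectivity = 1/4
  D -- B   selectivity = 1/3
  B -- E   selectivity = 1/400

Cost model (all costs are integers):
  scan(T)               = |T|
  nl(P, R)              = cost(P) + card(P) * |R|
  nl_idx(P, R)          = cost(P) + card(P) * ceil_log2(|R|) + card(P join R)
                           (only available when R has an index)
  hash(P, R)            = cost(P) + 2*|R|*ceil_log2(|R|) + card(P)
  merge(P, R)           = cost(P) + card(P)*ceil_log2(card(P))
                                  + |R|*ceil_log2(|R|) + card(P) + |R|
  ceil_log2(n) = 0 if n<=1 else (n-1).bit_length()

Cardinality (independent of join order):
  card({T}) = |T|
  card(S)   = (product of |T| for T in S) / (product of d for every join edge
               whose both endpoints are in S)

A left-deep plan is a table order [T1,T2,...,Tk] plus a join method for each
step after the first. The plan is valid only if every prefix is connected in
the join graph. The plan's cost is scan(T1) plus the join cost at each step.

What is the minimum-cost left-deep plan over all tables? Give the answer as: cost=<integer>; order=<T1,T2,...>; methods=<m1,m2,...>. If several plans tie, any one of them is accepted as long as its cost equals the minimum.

cost=67120; order=B,E,D,C,A; methods=nl_idx,hash,hash,hash

Selinger DP (subsets sized 1..n):
  {A}: scan cost=40, card=40
  {C}: scan cost=80, card=80
  {D}: scan cost=60, card=60
  {B}: scan cost=150, card=150
  {E}: scan cost=400, card=400
  {AC}: card=800; try (A,hash)→640, (C,merge)→960, (A,merge)→1000, (C,hash)→1200, (A,nl_idx)→1360, (C,nl)→3240 …(+1); best=640 via (A,hash)
  {CD}: card=1200; try (D,hash)→880, (C,merge)→1120, (D,merge)→1140, (C,hash)→1240, (D,nl_idx)→1760, (C,nl)→4860 …(+1); best=880 via (D,hash)
  {BD}: card=3000; try (D,hash)→1020, (B,merge)→1830, (D,merge)→1920, (B,hash)→2520, (D,nl_idx)→4050, (B,nl)→9060 …(+1); best=1020 via (D,hash)
  {BE}: card=150; try (E,nl_idx)→1650, (B,hash)→3200, (E,merge)→5500, (B,merge)→5750, (E,hash)→7500, (E,nl)→60150 …(+1); best=1650 via (E,nl_idx)
  {ACD}: card=12000; try (D,hash)→2160, (A,hash)→2560, (D,merge)→9860, (A,merge)→15560, (D,nl_idx)→17440, (A,nl_idx)→20080 …(+2); best=2160 via (D,hash)
  {BCD}: card=60000; try (B,hash)→4480, (C,hash)→5140, (B,merge)→16630, (C,merge)→40660, (B,nl)→180880, (C,nl)→241020; best=4480 via (B,hash)
  {BDE}: card=3000; try (D,hash)→2520, (D,merge)→3420, (D,nl_idx)→5550, (D,nl)→10650, (E,hash)→11220, (E,nl_idx)→31020 …(+2); best=2520 via (D,hash)
  {ABCD}: card=600000; try (B,hash)→16560, (A,hash)→64960, (B,merge)→183510, (A,nl_idx)→964480, (A,merge)→1024760, (B,nl)→1802160 …(+1); best=16560 via (B,hash)
  {BCDE}: card=60000; try (C,hash)→6640, (C,merge)→42160, (E,hash)→71680, (C,nl)→242520, (E,nl_idx)→604480, (E,merge)→1028480 …(+1); best=6640 via (C,hash)
  {ABCDE}: card=600000; try (A,hash)→67120, (E,hash)→623760, (A,nl_idx)→966640, (A,merge)→1026920, (A,nl)→2406640, (E,nl_idx)→6016560 …(+2); best=67120 via (A,hash)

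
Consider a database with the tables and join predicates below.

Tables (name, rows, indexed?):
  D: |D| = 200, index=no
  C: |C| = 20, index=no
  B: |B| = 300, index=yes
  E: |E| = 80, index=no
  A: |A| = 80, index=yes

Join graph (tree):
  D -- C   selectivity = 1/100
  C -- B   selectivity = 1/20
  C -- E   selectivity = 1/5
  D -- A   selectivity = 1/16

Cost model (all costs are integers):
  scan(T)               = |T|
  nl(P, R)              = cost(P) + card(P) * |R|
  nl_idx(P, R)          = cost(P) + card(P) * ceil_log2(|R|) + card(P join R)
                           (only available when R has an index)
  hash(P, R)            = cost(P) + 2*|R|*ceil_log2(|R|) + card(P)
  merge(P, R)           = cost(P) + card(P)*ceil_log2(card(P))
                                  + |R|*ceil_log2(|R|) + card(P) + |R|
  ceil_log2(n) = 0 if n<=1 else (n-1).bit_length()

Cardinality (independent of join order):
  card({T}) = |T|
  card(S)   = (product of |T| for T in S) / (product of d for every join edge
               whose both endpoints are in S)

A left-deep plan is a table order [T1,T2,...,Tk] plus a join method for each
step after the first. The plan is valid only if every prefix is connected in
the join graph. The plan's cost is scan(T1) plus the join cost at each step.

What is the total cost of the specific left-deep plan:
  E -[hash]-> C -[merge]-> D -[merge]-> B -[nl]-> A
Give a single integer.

783400

step 1: scan E: cost=80, card=80
step 2: join C via hash
    card(P join C) = 80*20/(5) = 320
    cost = 80 + 2*20*5 + 80 = 360
step 3: join D via merge
    card(P join D) = 320*200/(100) = 640
    cost = 360 + 320*9 + 200*8 + 320 + 200 = 5360
step 4: join B via merge
    card(P join B) = 640*300/(20) = 9600
    cost = 5360 + 640*10 + 300*9 + 640 + 300 = 15400
step 5: join A via nl
    card(P join A) = 9600*80/(16) = 48000
    cost = 15400 + 9600*80 = 783400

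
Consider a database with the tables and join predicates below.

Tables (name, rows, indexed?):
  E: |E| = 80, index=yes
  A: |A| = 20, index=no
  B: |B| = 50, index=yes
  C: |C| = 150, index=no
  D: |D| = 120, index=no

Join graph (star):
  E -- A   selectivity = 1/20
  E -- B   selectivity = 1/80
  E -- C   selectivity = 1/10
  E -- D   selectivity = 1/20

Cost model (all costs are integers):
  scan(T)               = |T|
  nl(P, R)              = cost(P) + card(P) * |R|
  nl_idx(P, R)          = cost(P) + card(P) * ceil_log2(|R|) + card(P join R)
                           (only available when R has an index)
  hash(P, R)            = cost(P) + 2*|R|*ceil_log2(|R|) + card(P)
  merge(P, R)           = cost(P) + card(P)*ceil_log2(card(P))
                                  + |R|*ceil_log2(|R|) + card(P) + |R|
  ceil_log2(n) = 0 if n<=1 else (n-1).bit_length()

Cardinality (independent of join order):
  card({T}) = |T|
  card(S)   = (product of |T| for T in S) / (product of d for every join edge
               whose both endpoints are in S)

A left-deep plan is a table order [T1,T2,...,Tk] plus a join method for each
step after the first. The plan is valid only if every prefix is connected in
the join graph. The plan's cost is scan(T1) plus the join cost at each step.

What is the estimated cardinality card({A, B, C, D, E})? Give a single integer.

4500

Tables in S: A(20), B(50), C(150), D(120), E(80)
Edges inside S: E-A(d=20), E-B(d=80), E-C(d=10), E-D(d=20)
numerator = 20 * 50 * 150 * 120 * 80 = 1440000000
denominator = 20 * 80 * 10 * 20 = 320000
card(S) = 1440000000 / 320000 = 4500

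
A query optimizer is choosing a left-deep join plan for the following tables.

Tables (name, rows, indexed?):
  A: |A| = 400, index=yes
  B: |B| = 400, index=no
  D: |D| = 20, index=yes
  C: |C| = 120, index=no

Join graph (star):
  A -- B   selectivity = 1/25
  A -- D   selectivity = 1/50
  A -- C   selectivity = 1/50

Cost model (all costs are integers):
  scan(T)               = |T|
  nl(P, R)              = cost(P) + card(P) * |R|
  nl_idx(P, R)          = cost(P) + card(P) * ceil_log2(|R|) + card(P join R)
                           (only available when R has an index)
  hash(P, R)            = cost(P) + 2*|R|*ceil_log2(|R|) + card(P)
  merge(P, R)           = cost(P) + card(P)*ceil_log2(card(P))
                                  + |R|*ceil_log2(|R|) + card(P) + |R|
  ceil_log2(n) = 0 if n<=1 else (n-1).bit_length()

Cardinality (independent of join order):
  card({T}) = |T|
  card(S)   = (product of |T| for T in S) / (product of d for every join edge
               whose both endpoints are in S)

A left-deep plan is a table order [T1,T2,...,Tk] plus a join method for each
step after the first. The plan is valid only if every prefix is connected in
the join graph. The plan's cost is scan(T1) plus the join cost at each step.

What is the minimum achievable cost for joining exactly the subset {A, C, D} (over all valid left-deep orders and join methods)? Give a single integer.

Selinger DP over subsets of {A,C,D}:
  {A}: scan cost=400, card=400
  {D}: scan cost=20, card=20
  {C}: scan cost=120, card=120
  {AD}: card=160; try (A,nl_idx)→360, (D,hash)→1000, (D,nl_idx)→2560, (A,merge)→4140, (D,merge)→4520, (A,hash)→7240 …(+2); best=360 via (A,nl_idx)
  {AC}: card=960; try (A,nl_idx)→2160, (C,hash)→2480, (A,merge)→5080, (C,merge)→5360, (A,hash)→7440, (A,nl)→48120 …(+1); best=2160 via (A,nl_idx)
  {ACD}: card=384; try (C,hash)→2200, (C,merge)→2760, (D,hash)→3320, (D,nl_idx)→7344, (D,merge)→12840, (C,nl)→19560 …(+1); best=2200 via (C,hash)

2200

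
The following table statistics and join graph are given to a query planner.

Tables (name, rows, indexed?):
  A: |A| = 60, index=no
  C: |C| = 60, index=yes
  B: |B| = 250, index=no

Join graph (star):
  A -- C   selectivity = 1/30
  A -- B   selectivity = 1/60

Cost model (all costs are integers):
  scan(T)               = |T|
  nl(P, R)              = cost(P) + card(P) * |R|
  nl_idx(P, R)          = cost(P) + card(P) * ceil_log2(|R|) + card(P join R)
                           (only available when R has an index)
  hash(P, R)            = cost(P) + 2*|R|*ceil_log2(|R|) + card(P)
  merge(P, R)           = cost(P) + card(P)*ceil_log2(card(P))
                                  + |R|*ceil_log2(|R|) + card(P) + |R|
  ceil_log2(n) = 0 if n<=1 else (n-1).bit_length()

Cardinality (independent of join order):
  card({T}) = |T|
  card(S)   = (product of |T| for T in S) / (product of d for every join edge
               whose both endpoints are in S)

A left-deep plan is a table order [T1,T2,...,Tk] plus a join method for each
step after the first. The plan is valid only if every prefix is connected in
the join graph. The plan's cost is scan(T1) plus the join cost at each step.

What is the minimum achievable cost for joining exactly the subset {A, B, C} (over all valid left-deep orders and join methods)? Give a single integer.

2190

Selinger DP over subsets of {A,B,C}:
  {A}: scan cost=60, card=60
  {C}: scan cost=60, card=60
  {B}: scan cost=250, card=250
  {AC}: card=120; try (C,nl_idx)→540, (C,hash)→840, (A,hash)→840, (C,merge)→900, (A,merge)→900, (C,nl)→3660 …(+1); best=540 via (C,nl_idx)
  {AB}: card=250; try (A,hash)→1220, (B,merge)→2730, (A,merge)→2920, (B,hash)→4120, (B,nl)→15060, (A,nl)→15250; best=1220 via (A,hash)
  {ABC}: card=500; try (C,hash)→2190, (C,nl_idx)→3220, (B,merge)→3750, (C,merge)→3890, (B,hash)→4660, (C,nl)→16220 …(+1); best=2190 via (C,hash)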